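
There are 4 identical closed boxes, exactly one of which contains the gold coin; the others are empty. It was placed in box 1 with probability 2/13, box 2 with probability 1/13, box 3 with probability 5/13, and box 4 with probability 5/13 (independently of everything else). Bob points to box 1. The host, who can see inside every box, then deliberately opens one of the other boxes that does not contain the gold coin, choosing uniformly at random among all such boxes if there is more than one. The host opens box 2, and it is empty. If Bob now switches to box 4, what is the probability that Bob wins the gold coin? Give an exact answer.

Condition on the true location of the gold coin.
If it is in box 1 (prior 2/13): the host has 3 equally likely choices, so probability 1/3; weight (2/13)·(1/3) = 2/39.
If it is in box 2 (prior 1/13): the host opened box 2, so this case is ruled out; weight (1/13)·0 = 0.
If it is in either of boxes 3 and 4 (prior 5/13 each): the host has 2 equally likely choices, so probability 1/2; weight (5/13)·(1/2) = 5/26 each.
The weights sum to 17/39.
So P(the gold coin in box 4 | the host opened box 2) = (5/26) / (17/39) = 15/34.

15/34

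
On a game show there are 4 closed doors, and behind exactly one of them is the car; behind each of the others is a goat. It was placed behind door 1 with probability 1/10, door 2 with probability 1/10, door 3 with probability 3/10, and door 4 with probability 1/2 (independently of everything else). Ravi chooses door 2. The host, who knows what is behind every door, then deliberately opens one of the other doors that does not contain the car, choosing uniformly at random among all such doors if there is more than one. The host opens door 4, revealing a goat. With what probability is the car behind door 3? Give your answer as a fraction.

Condition on the true location of the car.
If it is behind door 1 (prior 1/10): the host has 2 equally likely choices, so probability 1/2; weight (1/10)·(1/2) = 1/20.
If it is behind door 2 (prior 1/10): the host has 3 equally likely choices, so probability 1/3; weight (1/10)·(1/3) = 1/30.
If it is behind door 3 (prior 3/10): the host has 2 equally likely choices, so probability 1/2; weight (3/10)·(1/2) = 3/20.
If it is behind door 4 (prior 1/2): the host opened door 4, so this case is ruled out; weight (1/2)·0 = 0.
The weights sum to 7/30.
So P(the car behind door 3 | the host opened door 4) = (3/20) / (7/30) = 9/14.

9/14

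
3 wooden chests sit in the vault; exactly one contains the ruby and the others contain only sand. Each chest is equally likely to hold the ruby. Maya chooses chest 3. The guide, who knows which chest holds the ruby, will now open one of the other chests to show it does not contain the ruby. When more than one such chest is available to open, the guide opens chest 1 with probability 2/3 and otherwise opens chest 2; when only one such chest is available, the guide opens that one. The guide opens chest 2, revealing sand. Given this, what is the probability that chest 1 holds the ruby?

Apply Bayes' rule, conditioning on where the ruby actually is.
If it is in chest 1 (prior 1/3): only chest 2 is available, probability 1; weight (1/3)·1 = 1/3.
If it is in chest 2 (prior 1/3): the guide opened chest 2, so this case is ruled out; weight (1/3)·0 = 0.
If it is in chest 3 (prior 1/3): chest 1 is available but not opened, probability 1/3; weight (1/3)·(1/3) = 1/9.
The weights sum to 4/9.
So P(the ruby in chest 1 | the guide opened chest 2) = (1/3) / (4/9) = 3/4.

3/4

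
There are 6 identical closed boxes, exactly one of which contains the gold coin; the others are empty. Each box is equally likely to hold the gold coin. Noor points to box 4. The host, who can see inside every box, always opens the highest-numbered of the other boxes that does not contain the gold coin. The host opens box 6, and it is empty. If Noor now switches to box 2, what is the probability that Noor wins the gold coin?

Apply Bayes' rule, conditioning on where the gold coin actually is.
If it is in any of boxes 1, 2, 3, 4, and 5 (prior 1/6 each): box 6 is the highest-numbered option available, probability 1; weight (1/6)·1 = 1/6 each.
If it is in box 6 (prior 1/6): the host opened box 6, so this case is ruled out; weight (1/6)·0 = 0.
The weights sum to 5/6.
So P(the gold coin in box 2 | the host opened box 6) = (1/6) / (5/6) = 1/5.

1/5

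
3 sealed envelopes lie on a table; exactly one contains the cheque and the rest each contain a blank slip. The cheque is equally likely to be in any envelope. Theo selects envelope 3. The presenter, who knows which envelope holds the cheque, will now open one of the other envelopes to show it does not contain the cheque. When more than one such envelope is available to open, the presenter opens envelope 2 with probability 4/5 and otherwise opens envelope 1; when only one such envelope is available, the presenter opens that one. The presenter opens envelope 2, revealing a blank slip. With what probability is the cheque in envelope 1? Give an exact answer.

Condition on the true location of the cheque.
If it is in envelope 1 (prior 1/3): only envelope 2 is available, probability 1; weight (1/3)·1 = 1/3.
If it is in envelope 2 (prior 1/3): the presenter opened envelope 2, so this case is ruled out; weight (1/3)·0 = 0.
If it is in envelope 3 (prior 1/3): envelope 2 is available, opened with probability 4/5; weight (1/3)·(4/5) = 4/15.
The weights sum to 3/5.
So P(the cheque in envelope 1 | the presenter opened envelope 2) = (1/3) / (3/5) = 5/9.

5/9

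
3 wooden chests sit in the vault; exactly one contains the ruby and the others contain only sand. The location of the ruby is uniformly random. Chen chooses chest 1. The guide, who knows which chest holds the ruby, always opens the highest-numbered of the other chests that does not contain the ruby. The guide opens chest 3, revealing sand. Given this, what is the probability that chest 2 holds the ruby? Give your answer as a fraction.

1/2

Condition on the true location of the ruby.
If it is in either of chests 1 and 2 (prior 1/3 each): chest 3 is the highest-numbered option available, probability 1; weight (1/3)·1 = 1/3 each.
If it is in chest 3 (prior 1/3): the guide opened chest 3, so this case is ruled out; weight (1/3)·0 = 0.
The weights sum to 2/3.
So P(the ruby in chest 2 | the guide opened chest 3) = (1/3) / (2/3) = 1/2.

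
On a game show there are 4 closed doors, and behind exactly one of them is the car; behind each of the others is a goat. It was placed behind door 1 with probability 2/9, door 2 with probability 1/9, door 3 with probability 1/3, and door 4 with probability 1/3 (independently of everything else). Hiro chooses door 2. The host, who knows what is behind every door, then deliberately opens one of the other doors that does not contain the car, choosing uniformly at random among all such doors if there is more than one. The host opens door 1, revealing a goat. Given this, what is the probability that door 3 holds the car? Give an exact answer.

Consider each possible location of the car in turn.
If it is behind door 1 (prior 2/9): the host opened door 1, so this case is ruled out; weight (2/9)·0 = 0.
If it is behind door 2 (prior 1/9): the host has 3 equally likely choices, so probability 1/3; weight (1/9)·(1/3) = 1/27.
If it is behind either of doors 3 and 4 (prior 1/3 each): the host has 2 equally likely choices, so probability 1/2; weight (1/3)·(1/2) = 1/6 each.
The weights sum to 10/27.
So P(the car behind door 3 | the host opened door 1) = (1/6) / (10/27) = 9/20.

9/20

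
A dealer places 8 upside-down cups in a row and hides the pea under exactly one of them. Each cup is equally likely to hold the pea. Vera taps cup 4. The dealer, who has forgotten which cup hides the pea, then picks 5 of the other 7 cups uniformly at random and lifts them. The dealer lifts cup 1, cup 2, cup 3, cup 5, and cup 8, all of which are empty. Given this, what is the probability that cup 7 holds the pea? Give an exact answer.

Apply Bayes' rule, conditioning on where the pea actually is.
If it is under any of cups 1, 2, 3, 5, and 8 (prior 1/8 each): that cup was opened and seen not to hold the prize — ruled out; weight (1/8)·0 = 0 each.
If it is under any of cups 4, 6, and 7 (prior 1/8 each): the dealer picks exactly this set with probability 1/21 regardless, and none is the prize; weight (1/8)·(1/21) = 1/168 each.
The weights sum to 1/56.
So P(the pea under cup 7 | the dealer opened cup 1, cup 2, cup 3, cup 5, and cup 8) = (1/168) / (1/56) = 1/3.

1/3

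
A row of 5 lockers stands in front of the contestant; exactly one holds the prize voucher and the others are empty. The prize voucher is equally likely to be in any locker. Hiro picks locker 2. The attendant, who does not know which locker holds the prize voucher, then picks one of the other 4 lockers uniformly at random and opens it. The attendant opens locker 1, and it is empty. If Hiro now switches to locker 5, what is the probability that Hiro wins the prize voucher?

1/4

Because the attendant chose which locker to open without knowing where the prize voucher is, the choice is independent of the prize location. Learning that locker 1 does not hold the prize voucher simply rules out that one location and leaves the remaining 4 lockers still equally likely by symmetry.
So P(the prize voucher in locker 5) = 1/4.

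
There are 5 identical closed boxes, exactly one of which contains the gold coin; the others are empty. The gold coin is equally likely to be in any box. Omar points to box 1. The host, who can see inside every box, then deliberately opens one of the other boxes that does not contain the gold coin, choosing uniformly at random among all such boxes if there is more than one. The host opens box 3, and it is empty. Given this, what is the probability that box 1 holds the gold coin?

1/5

Condition on the true location of the gold coin.
If it is in box 1 (prior 1/5): the host has 4 equally likely choices, so probability 1/4; weight (1/5)·(1/4) = 1/20.
If it is in any of boxes 2, 4, and 5 (prior 1/5 each): the host has 3 equally likely choices, so probability 1/3; weight (1/5)·(1/3) = 1/15 each.
If it is in box 3 (prior 1/5): the host opened box 3, so this case is ruled out; weight (1/5)·0 = 0.
The weights sum to 1/4.
So P(the gold coin in box 1 | the host opened box 3) = (1/20) / (1/4) = 1/5.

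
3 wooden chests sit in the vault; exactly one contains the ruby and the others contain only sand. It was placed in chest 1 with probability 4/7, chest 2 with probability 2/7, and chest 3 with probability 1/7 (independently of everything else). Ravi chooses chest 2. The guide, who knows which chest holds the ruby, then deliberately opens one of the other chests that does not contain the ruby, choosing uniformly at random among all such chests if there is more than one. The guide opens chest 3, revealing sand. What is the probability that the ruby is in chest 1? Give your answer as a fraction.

Condition on the true location of the ruby.
If it is in chest 1 (prior 4/7): the guide has no choice, probability 1; weight (4/7)·1 = 4/7.
If it is in chest 2 (prior 2/7): the guide has 2 equally likely choices, so probability 1/2; weight (2/7)·(1/2) = 1/7.
If it is in chest 3 (prior 1/7): the guide opened chest 3, so this case is ruled out; weight (1/7)·0 = 0.
The weights sum to 5/7.
So P(the ruby in chest 1 | the guide opened chest 3) = (4/7) / (5/7) = 4/5.

4/5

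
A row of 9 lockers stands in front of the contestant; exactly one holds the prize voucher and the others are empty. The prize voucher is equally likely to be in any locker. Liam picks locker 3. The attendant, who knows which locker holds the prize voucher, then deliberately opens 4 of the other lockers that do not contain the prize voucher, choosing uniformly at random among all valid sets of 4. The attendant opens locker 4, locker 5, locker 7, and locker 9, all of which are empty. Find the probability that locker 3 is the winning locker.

1/9

Apply Bayes' rule, conditioning on where the prize voucher actually is.
If it is in any of lockers 1, 2, 6, and 8 (prior 1/9 each): the attendant has 35 equally likely choices, so probability 1/35; weight (1/9)·(1/35) = 1/315 each.
If it is in locker 3 (prior 1/9): the attendant has 70 equally likely choices, so probability 1/70; weight (1/9)·(1/70) = 1/630.
If it is in any of lockers 4, 5, 7, and 9 (prior 1/9 each): that locker was opened and seen not to hold the prize — ruled out; weight (1/9)·0 = 0 each.
The weights sum to 1/70.
So P(the prize voucher in locker 3 | the attendant opened locker 4, locker 5, locker 7, and locker 9) = (1/630) / (1/70) = 1/9.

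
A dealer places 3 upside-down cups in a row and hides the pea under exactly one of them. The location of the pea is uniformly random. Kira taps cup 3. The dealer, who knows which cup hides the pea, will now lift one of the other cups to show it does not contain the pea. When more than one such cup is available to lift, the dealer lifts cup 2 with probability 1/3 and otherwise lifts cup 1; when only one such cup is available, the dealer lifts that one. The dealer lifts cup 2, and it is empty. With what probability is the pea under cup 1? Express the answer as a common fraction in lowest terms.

Consider each possible location of the pea in turn.
If it is under cup 1 (prior 1/3): only cup 2 is available, probability 1; weight (1/3)·1 = 1/3.
If it is under cup 2 (prior 1/3): the dealer opened cup 2, so this case is ruled out; weight (1/3)·0 = 0.
If it is under cup 3 (prior 1/3): cup 2 is available, opened with probability 1/3; weight (1/3)·(1/3) = 1/9.
The weights sum to 4/9.
So P(the pea under cup 1 | the dealer opened cup 2) = (1/3) / (4/9) = 3/4.

3/4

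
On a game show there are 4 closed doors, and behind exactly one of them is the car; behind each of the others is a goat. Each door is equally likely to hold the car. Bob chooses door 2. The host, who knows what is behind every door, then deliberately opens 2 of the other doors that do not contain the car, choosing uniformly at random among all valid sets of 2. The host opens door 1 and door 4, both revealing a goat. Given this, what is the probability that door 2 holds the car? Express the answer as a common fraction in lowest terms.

1/4

Apply Bayes' rule, conditioning on where the car actually is.
If it is behind either of doors 1 and 4 (prior 1/4 each): that door was opened and seen not to hold the prize — ruled out; weight (1/4)·0 = 0 each.
If it is behind door 2 (prior 1/4): the host has 3 equally likely choices, so probability 1/3; weight (1/4)·(1/3) = 1/12.
If it is behind door 3 (prior 1/4): the host has no choice, probability 1; weight (1/4)·1 = 1/4.
The weights sum to 1/3.
So P(the car behind door 2 | the host opened door 1 and door 4) = (1/12) / (1/3) = 1/4.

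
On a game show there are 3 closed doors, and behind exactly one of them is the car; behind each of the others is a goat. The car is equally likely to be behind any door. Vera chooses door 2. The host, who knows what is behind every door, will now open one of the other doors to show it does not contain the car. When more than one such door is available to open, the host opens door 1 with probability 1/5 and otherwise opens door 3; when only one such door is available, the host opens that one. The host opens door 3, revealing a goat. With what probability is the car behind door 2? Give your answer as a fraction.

Consider each possible location of the car in turn.
If it is behind door 1 (prior 1/3): only door 3 is available, probability 1; weight (1/3)·1 = 1/3.
If it is behind door 2 (prior 1/3): door 1 is available but not opened, probability 4/5; weight (1/3)·(4/5) = 4/15.
If it is behind door 3 (prior 1/3): the host opened door 3, so this case is ruled out; weight (1/3)·0 = 0.
The weights sum to 3/5.
So P(the car behind door 2 | the host opened door 3) = (4/15) / (3/5) = 4/9.

4/9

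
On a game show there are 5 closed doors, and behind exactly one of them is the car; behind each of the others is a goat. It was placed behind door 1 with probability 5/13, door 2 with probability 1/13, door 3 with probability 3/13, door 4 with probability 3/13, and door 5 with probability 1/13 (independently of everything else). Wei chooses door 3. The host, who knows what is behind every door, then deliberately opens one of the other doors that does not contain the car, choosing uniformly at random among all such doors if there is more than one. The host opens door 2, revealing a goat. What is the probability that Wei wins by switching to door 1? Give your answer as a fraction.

4/9

Consider each possible location of the car in turn.
If it is behind door 1 (prior 5/13): the host has 3 equally likely choices, so probability 1/3; weight (5/13)·(1/3) = 5/39.
If it is behind door 2 (prior 1/13): the host opened door 2, so this case is ruled out; weight (1/13)·0 = 0.
If it is behind door 3 (prior 3/13): the host has 4 equally likely choices, so probability 1/4; weight (3/13)·(1/4) = 3/52.
If it is behind door 4 (prior 3/13): the host has 3 equally likely choices, so probability 1/3; weight (3/13)·(1/3) = 1/13.
If it is behind door 5 (prior 1/13): the host has 3 equally likely choices, so probability 1/3; weight (1/13)·(1/3) = 1/39.
The weights sum to 15/52.
So P(the car behind door 1 | the host opened door 2) = (5/39) / (15/52) = 4/9.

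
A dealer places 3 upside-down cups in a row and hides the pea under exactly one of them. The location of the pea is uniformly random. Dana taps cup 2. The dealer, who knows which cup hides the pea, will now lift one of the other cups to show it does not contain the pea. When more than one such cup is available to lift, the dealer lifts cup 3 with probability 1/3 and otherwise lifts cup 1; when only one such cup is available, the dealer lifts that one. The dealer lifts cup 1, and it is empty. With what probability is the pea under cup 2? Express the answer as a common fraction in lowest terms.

Apply Bayes' rule, conditioning on where the pea actually is.
If it is under cup 1 (prior 1/3): the dealer opened cup 1, so this case is ruled out; weight (1/3)·0 = 0.
If it is under cup 2 (prior 1/3): cup 3 is available but not opened, probability 2/3; weight (1/3)·(2/3) = 2/9.
If it is under cup 3 (prior 1/3): only cup 1 is available, probability 1; weight (1/3)·1 = 1/3.
The weights sum to 5/9.
So P(the pea under cup 2 | the dealer opened cup 1) = (2/9) / (5/9) = 2/5.

2/5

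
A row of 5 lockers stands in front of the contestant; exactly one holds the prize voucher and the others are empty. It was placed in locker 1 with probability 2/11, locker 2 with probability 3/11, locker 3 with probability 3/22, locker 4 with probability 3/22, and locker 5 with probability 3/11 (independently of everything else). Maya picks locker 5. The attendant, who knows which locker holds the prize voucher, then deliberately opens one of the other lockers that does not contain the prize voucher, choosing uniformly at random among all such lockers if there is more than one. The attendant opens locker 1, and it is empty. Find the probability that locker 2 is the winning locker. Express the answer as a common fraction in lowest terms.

4/11

Apply Bayes' rule, conditioning on where the prize voucher actually is.
If it is in locker 1 (prior 2/11): the attendant opened locker 1, so this case is ruled out; weight (2/11)·0 = 0.
If it is in locker 2 (prior 3/11): the attendant has 3 equally likely choices, so probability 1/3; weight (3/11)·(1/3) = 1/11.
If it is in either of lockers 3 and 4 (prior 3/22 each): the attendant has 3 equally likely choices, so probability 1/3; weight (3/22)·(1/3) = 1/22 each.
If it is in locker 5 (prior 3/11): the attendant has 4 equally likely choices, so probability 1/4; weight (3/11)·(1/4) = 3/44.
The weights sum to 1/4.
So P(the prize voucher in locker 2 | the attendant opened locker 1) = (1/11) / (1/4) = 4/11.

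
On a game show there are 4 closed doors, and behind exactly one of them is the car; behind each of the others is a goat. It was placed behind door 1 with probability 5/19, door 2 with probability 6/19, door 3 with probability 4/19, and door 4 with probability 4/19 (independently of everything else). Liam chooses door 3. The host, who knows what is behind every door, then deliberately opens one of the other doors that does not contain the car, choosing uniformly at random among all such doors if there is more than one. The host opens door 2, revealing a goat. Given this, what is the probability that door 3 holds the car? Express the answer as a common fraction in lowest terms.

8/35

Consider each possible location of the car in turn.
If it is behind door 1 (prior 5/19): the host has 2 equally likely choices, so probability 1/2; weight (5/19)·(1/2) = 5/38.
If it is behind door 2 (prior 6/19): the host opened door 2, so this case is ruled out; weight (6/19)·0 = 0.
If it is behind door 3 (prior 4/19): the host has 3 equally likely choices, so probability 1/3; weight (4/19)·(1/3) = 4/57.
If it is behind door 4 (prior 4/19): the host has 2 equally likely choices, so probability 1/2; weight (4/19)·(1/2) = 2/19.
The weights sum to 35/114.
So P(the car behind door 3 | the host opened door 2) = (4/57) / (35/114) = 8/35.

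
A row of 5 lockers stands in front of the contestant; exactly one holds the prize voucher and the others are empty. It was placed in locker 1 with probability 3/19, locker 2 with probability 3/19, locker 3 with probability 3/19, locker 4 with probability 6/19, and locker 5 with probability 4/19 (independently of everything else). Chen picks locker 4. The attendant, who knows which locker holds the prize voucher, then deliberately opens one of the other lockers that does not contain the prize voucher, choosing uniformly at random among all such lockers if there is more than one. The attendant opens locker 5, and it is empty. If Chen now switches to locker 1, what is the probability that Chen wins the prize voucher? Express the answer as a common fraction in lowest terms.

Apply Bayes' rule, conditioning on where the prize voucher actually is.
If it is in any of lockers 1, 2, and 3 (prior 3/19 each): the attendant has 3 equally likely choices, so probability 1/3; weight (3/19)·(1/3) = 1/19 each.
If it is in locker 4 (prior 6/19): the attendant has 4 equally likely choices, so probability 1/4; weight (6/19)·(1/4) = 3/38.
If it is in locker 5 (prior 4/19): the attendant opened locker 5, so this case is ruled out; weight (4/19)·0 = 0.
The weights sum to 9/38.
So P(the prize voucher in locker 1 | the attendant opened locker 5) = (1/19) / (9/38) = 2/9.

2/9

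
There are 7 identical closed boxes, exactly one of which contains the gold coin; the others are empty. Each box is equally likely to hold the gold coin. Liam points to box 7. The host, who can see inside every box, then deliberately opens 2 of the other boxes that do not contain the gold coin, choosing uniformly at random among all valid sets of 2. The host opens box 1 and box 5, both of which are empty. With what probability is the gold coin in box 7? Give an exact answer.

1/7

Apply Bayes' rule, conditioning on where the gold coin actually is.
If it is in either of boxes 1 and 5 (prior 1/7 each): that box was opened and seen not to hold the prize — ruled out; weight (1/7)·0 = 0 each.
If it is in any of boxes 2, 3, 4, and 6 (prior 1/7 each): the host has 10 equally likely choices, so probability 1/10; weight (1/7)·(1/10) = 1/70 each.
If it is in box 7 (prior 1/7): the host has 15 equally likely choices, so probability 1/15; weight (1/7)·(1/15) = 1/105.
The weights sum to 1/15.
So P(the gold coin in box 7 | the host opened box 1 and box 5) = (1/105) / (1/15) = 1/7.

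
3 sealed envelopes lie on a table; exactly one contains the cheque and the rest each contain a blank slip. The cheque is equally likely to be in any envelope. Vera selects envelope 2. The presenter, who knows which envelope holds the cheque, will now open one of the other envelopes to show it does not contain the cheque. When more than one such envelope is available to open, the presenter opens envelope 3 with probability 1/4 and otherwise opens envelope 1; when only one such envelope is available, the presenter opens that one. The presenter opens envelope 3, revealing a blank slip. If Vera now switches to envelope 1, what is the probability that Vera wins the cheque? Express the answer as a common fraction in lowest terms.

4/5

Apply Bayes' rule, conditioning on where the cheque actually is.
If it is in envelope 1 (prior 1/3): only envelope 3 is available, probability 1; weight (1/3)·1 = 1/3.
If it is in envelope 2 (prior 1/3): envelope 3 is available, opened with probability 1/4; weight (1/3)·(1/4) = 1/12.
If it is in envelope 3 (prior 1/3): the presenter opened envelope 3, so this case is ruled out; weight (1/3)·0 = 0.
The weights sum to 5/12.
So P(the cheque in envelope 1 | the presenter opened envelope 3) = (1/3) / (5/12) = 4/5.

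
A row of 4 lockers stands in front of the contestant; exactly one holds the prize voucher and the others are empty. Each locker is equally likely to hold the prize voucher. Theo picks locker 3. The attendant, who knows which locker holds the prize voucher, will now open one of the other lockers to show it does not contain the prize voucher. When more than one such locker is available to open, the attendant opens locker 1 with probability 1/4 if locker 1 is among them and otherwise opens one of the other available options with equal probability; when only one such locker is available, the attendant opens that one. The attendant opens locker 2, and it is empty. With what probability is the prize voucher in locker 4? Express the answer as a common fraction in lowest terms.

6/13

Consider each possible location of the prize voucher in turn.
If it is in locker 1 (prior 1/4): locker 1 holds the prize so is unavailable; the attendant chooses uniformly among the 2 others, probability 1/2; weight (1/4)·(1/2) = 1/8.
If it is in locker 2 (prior 1/4): the attendant opened locker 2, so this case is ruled out; weight (1/4)·0 = 0.
If it is in locker 3 (prior 1/4): locker 1 is available but not opened; locker 2 gets probability (1 − 1/4)/2 = 3/8; weight (1/4)·(3/8) = 3/32.
If it is in locker 4 (prior 1/4): locker 1 is available but not opened, probability 3/4; weight (1/4)·(3/4) = 3/16.
The weights sum to 13/32.
So P(the prize voucher in locker 4 | the attendant opened locker 2) = (3/16) / (13/32) = 6/13.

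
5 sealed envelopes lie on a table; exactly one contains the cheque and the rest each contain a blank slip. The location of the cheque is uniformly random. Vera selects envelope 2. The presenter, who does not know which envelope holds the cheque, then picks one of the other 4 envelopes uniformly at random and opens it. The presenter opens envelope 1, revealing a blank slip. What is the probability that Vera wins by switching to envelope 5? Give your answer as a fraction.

Consider each possible location of the cheque in turn.
If it is in envelope 1 (prior 1/5): the presenter opened envelope 1, so this case is ruled out; weight (1/5)·0 = 0.
If it is in any of envelopes 2, 3, 4, and 5 (prior 1/5 each): the presenter picks envelope 1 with probability 1/4 regardless, and it is not the prize; weight (1/5)·(1/4) = 1/20 each.
The weights sum to 1/5.
So P(the cheque in envelope 5 | the presenter opened envelope 1) = (1/20) / (1/5) = 1/4.

1/4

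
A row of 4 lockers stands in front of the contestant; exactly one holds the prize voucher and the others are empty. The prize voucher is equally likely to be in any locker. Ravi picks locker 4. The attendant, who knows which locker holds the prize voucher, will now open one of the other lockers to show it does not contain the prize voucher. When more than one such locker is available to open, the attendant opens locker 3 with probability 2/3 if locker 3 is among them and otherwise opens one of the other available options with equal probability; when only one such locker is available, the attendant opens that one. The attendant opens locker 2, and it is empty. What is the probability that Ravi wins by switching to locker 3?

Apply Bayes' rule, conditioning on where the prize voucher actually is.
If it is in locker 1 (prior 1/4): locker 3 is available but not opened, probability 1/3; weight (1/4)·(1/3) = 1/12.
If it is in locker 2 (prior 1/4): the attendant opened locker 2, so this case is ruled out; weight (1/4)·0 = 0.
If it is in locker 3 (prior 1/4): locker 3 holds the prize so is unavailable; the attendant chooses uniformly among the 2 others, probability 1/2; weight (1/4)·(1/2) = 1/8.
If it is in locker 4 (prior 1/4): locker 3 is available but not opened; locker 2 gets probability (1 − 2/3)/2 = 1/6; weight (1/4)·(1/6) = 1/24.
The weights sum to 1/4.
So P(the prize voucher in locker 3 | the attendant opened locker 2) = (1/8) / (1/4) = 1/2.

1/2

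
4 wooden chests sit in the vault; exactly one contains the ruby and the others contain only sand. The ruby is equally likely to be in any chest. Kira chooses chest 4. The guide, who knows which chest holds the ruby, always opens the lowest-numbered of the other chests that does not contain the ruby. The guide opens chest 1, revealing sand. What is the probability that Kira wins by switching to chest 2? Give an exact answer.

Apply Bayes' rule, conditioning on where the ruby actually is.
If it is in chest 1 (prior 1/4): the guide opened chest 1, so this case is ruled out; weight (1/4)·0 = 0.
If it is in any of chests 2, 3, and 4 (prior 1/4 each): chest 1 is the lowest-numbered option available, probability 1; weight (1/4)·1 = 1/4 each.
The weights sum to 3/4.
So P(the ruby in chest 2 | the guide opened chest 1) = (1/4) / (3/4) = 1/3.

1/3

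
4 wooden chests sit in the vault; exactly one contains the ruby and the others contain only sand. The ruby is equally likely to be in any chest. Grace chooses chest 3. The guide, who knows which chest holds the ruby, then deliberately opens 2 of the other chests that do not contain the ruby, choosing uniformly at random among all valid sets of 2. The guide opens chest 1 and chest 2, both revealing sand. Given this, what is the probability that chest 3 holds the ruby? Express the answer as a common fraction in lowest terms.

Consider each possible location of the ruby in turn.
If it is in either of chests 1 and 2 (prior 1/4 each): that chest was opened and seen not to hold the prize — ruled out; weight (1/4)·0 = 0 each.
If it is in chest 3 (prior 1/4): the guide has 3 equally likely choices, so probability 1/3; weight (1/4)·(1/3) = 1/12.
If it is in chest 4 (prior 1/4): the guide has no choice, probability 1; weight (1/4)·1 = 1/4.
The weights sum to 1/3.
So P(the ruby in chest 3 | the guide opened chest 1 and chest 2) = (1/12) / (1/3) = 1/4.

1/4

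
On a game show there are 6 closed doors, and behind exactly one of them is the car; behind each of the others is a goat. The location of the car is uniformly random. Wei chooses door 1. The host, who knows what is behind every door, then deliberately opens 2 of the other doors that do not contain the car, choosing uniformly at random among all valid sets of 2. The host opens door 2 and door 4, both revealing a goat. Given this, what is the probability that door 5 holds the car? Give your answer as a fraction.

5/18

Apply Bayes' rule, conditioning on where the car actually is.
If it is behind door 1 (prior 1/6): the host has 10 equally likely choices, so probability 1/10; weight (1/6)·(1/10) = 1/60.
If it is behind either of doors 2 and 4 (prior 1/6 each): that door was opened and seen not to hold the prize — ruled out; weight (1/6)·0 = 0 each.
If it is behind any of doors 3, 5, and 6 (prior 1/6 each): the host has 6 equally likely choices, so probability 1/6; weight (1/6)·(1/6) = 1/36 each.
The weights sum to 1/10.
So P(the car behind door 5 | the host opened door 2 and door 4) = (1/36) / (1/10) = 5/18.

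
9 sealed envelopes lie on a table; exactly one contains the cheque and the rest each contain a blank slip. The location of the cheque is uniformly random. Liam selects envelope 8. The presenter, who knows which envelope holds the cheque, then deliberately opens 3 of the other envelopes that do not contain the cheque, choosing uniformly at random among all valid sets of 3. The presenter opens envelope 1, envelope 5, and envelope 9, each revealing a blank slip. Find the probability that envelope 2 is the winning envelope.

Consider each possible location of the cheque in turn.
If it is in any of envelopes 1, 5, and 9 (prior 1/9 each): that envelope was opened and seen not to hold the prize — ruled out; weight (1/9)·0 = 0 each.
If it is in any of envelopes 2, 3, 4, 6, and 7 (prior 1/9 each): the presenter has 35 equally likely choices, so probability 1/35; weight (1/9)·(1/35) = 1/315 each.
If it is in envelope 8 (prior 1/9): the presenter has 56 equally likely choices, so probability 1/56; weight (1/9)·(1/56) = 1/504.
The weights sum to 1/56.
So P(the cheque in envelope 2 | the presenter opened envelope 1, envelope 5, and envelope 9) = (1/315) / (1/56) = 8/45.

8/45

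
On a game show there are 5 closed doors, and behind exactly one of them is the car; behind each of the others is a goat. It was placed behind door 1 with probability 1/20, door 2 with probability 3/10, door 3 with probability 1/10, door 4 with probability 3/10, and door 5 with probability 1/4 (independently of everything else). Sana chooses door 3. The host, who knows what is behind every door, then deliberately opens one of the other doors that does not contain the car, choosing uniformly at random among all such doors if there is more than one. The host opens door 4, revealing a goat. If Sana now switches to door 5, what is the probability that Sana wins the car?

10/27

Consider each possible location of the car in turn.
If it is behind door 1 (prior 1/20): the host has 3 equally likely choices, so probability 1/3; weight (1/20)·(1/3) = 1/60.
If it is behind door 2 (prior 3/10): the host has 3 equally likely choices, so probability 1/3; weight (3/10)·(1/3) = 1/10.
If it is behind door 3 (prior 1/10): the host has 4 equally likely choices, so probability 1/4; weight (1/10)·(1/4) = 1/40.
If it is behind door 4 (prior 3/10): the host opened door 4, so this case is ruled out; weight (3/10)·0 = 0.
If it is behind door 5 (prior 1/4): the host has 3 equally likely choices, so probability 1/3; weight (1/4)·(1/3) = 1/12.
The weights sum to 9/40.
So P(the car behind door 5 | the host opened door 4) = (1/12) / (9/40) = 10/27.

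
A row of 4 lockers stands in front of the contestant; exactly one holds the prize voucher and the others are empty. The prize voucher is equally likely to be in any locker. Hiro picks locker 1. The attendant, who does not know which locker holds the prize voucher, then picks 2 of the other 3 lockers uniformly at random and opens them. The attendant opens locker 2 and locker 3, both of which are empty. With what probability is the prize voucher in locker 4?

1/2

Because the attendant chose which lockers to open without knowing where the prize voucher is, the choice is independent of the prize location. Learning that none of the 2 opened lockers holds the prize voucher simply rules out those 2 locations and leaves the remaining 2 lockers still equally likely by symmetry.
So P(the prize voucher in locker 4) = 1/2.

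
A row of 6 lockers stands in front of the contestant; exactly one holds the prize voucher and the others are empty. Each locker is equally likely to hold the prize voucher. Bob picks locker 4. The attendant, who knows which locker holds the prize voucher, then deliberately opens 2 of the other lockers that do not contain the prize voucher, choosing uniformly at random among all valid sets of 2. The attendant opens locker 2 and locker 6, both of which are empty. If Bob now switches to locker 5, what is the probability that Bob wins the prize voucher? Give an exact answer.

Consider each possible location of the prize voucher in turn.
If it is in any of lockers 1, 3, and 5 (prior 1/6 each): the attendant has 6 equally likely choices, so probability 1/6; weight (1/6)·(1/6) = 1/36 each.
If it is in either of lockers 2 and 6 (prior 1/6 each): that locker was opened and seen not to hold the prize — ruled out; weight (1/6)·0 = 0 each.
If it is in locker 4 (prior 1/6): the attendant has 10 equally likely choices, so probability 1/10; weight (1/6)·(1/10) = 1/60.
The weights sum to 1/10.
So P(the prize voucher in locker 5 | the attendant opened locker 2 and locker 6) = (1/36) / (1/10) = 5/18.

5/18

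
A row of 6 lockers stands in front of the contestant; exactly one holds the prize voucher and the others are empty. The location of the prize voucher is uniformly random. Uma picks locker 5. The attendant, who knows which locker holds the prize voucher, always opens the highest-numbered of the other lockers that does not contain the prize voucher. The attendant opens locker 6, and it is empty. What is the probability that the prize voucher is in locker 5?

1/5

Condition on the true location of the prize voucher.
If it is in any of lockers 1, 2, 3, 4, and 5 (prior 1/6 each): locker 6 is the highest-numbered option available, probability 1; weight (1/6)·1 = 1/6 each.
If it is in locker 6 (prior 1/6): the attendant opened locker 6, so this case is ruled out; weight (1/6)·0 = 0.
The weights sum to 5/6.
So P(the prize voucher in locker 5 | the attendant opened locker 6) = (1/6) / (5/6) = 1/5.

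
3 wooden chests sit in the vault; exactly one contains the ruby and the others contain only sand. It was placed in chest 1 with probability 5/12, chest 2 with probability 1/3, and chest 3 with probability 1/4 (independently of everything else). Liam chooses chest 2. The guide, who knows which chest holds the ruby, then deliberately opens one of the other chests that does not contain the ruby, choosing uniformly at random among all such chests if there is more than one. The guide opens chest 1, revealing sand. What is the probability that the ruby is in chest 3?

3/5

Apply Bayes' rule, conditioning on where the ruby actually is.
If it is in chest 1 (prior 5/12): the guide opened chest 1, so this case is ruled out; weight (5/12)·0 = 0.
If it is in chest 2 (prior 1/3): the guide has 2 equally likely choices, so probability 1/2; weight (1/3)·(1/2) = 1/6.
If it is in chest 3 (prior 1/4): the guide has no choice, probability 1; weight (1/4)·1 = 1/4.
The weights sum to 5/12.
So P(the ruby in chest 3 | the guide opened chest 1) = (1/4) / (5/12) = 3/5.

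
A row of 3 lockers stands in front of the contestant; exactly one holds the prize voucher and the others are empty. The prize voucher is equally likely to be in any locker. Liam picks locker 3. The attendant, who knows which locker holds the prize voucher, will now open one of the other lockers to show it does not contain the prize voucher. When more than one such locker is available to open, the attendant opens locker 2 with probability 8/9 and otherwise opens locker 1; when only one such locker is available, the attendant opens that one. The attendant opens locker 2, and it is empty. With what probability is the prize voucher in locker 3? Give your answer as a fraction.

8/17

Condition on the true location of the prize voucher.
If it is in locker 1 (prior 1/3): only locker 2 is available, probability 1; weight (1/3)·1 = 1/3.
If it is in locker 2 (prior 1/3): the attendant opened locker 2, so this case is ruled out; weight (1/3)·0 = 0.
If it is in locker 3 (prior 1/3): locker 2 is available, opened with probability 8/9; weight (1/3)·(8/9) = 8/27.
The weights sum to 17/27.
So P(the prize voucher in locker 3 | the attendant opened locker 2) = (8/27) / (17/27) = 8/17.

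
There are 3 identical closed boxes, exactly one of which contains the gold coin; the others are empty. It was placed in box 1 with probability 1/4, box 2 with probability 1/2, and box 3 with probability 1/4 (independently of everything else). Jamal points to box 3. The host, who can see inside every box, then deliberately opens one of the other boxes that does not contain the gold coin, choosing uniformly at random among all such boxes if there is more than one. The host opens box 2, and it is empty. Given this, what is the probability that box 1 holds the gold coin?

2/3

Apply Bayes' rule, conditioning on where the gold coin actually is.
If it is in box 1 (prior 1/4): the host has no choice, probability 1; weight (1/4)·1 = 1/4.
If it is in box 2 (prior 1/2): the host opened box 2, so this case is ruled out; weight (1/2)·0 = 0.
If it is in box 3 (prior 1/4): the host has 2 equally likely choices, so probability 1/2; weight (1/4)·(1/2) = 1/8.
The weights sum to 3/8.
So P(the gold coin in box 1 | the host opened box 2) = (1/4) / (3/8) = 2/3.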